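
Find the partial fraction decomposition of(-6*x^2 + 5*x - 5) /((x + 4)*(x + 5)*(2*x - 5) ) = -8/(13*(2*x - 5)) - 12/(x + 5) + 121/(13*(x + 4))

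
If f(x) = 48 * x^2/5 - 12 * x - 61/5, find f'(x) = 96*x/5 - 12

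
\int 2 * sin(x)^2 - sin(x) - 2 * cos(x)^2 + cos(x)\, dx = -sin(2*x) + sqrt(2)*sin(x + pi/4) + C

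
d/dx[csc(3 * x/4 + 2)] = -3*cot(3*x/4 + 2)*csc(3*x/4 + 2)/4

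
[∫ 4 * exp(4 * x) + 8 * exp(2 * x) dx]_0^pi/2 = -9 + (2 + exp(pi))^2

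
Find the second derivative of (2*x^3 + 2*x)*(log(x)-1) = (12*x^2*log(x) - 2*x^2 + 2)/x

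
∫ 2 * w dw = w^2 + C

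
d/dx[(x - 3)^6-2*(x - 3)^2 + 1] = 6*x^5 - 90*x^4 + 540*x^3 - 1620*x^2 + 2426*x - 1446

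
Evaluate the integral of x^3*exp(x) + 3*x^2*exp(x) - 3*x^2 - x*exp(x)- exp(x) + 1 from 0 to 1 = 0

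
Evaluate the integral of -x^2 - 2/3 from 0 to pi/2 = -pi^3/24 - pi/3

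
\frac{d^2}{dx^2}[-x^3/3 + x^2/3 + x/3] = 2/3 - 2*x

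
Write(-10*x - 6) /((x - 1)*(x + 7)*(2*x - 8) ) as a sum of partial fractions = 4/(11*(x + 7)) + 1/(3*(x - 1)) - 23/(33*(x - 4))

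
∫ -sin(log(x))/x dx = cos(log(x)) + C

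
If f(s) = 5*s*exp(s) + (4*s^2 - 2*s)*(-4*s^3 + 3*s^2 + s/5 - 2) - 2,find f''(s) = -320*s^3 + 240*s^2 + 5*s*exp(s) - 156*s/5 + 10*exp(s) - 84/5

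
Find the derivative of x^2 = 2*x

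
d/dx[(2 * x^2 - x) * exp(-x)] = (-2*x^2 + 5*x - 1)*exp(-x)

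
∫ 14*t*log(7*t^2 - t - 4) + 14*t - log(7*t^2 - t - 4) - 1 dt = (7*t^2 - t - 4)*log(7*t^2 - t - 4) + C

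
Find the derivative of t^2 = 2*t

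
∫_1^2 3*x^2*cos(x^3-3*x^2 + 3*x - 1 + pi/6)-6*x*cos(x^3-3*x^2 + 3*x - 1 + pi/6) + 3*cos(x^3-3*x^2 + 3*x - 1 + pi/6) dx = -1/2 + sin(pi/6 + 1)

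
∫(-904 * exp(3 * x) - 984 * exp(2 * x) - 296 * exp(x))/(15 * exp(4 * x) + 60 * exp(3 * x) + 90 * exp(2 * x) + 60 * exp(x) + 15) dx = 2*(-353*exp(3*x) - 607*exp(2*x) - 361*exp(x) - 71)/(15*(exp(3*x) + 3*exp(2*x) + 3*exp(x) + 1)) + C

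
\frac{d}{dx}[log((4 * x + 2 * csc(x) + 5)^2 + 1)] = (-8*x*cot(x)*csc(x) + 16*x - 4*cot(x)*csc(x)^2 - 10*cot(x)*csc(x) + 8*csc(x) + 20)/(8*x^2 + 8*x*csc(x) + 20*x + 2*csc(x)^2 + 10*csc(x) + 13)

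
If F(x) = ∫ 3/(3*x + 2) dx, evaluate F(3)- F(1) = -log(15) + log(33)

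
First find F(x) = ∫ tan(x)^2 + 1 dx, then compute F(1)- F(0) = tan(1)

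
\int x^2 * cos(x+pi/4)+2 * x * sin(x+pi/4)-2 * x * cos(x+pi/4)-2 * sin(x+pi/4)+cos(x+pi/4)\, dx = (x - 1)^2*sin(x + pi/4) + C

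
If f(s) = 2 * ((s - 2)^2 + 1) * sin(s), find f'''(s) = -2*s^2*cos(s) - 12*s*sin(s) + 8*s*cos(s) + 24*sin(s) + 2*cos(s)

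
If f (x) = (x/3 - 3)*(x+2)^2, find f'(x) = x^2 - 10*x/3 - 32/3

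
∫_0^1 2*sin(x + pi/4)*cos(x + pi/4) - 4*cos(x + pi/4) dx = -(-2 + sqrt(2)/2)^2 + (-2 + sin(pi/4 + 1))^2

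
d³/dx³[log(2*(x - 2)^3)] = 6/(x^3 - 6*x^2 + 12*x - 8)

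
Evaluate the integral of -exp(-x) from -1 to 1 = -E + exp(-1)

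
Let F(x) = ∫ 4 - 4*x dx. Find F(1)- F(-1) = 8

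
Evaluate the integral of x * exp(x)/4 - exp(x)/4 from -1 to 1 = -E/4 + 3*exp(-1)/4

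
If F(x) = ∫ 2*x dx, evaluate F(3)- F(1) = 8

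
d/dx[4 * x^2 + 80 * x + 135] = 8*x + 80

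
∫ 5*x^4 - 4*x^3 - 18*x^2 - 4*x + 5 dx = x^5 - x^4 - 6*x^3 - 2*x^2 + 5*x + C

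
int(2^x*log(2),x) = 2^x + C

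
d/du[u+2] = 1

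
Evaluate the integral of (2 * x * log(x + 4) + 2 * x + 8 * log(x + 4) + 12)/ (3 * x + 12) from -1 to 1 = -10*log(3)/3 + 14*log(5)/3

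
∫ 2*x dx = x^2 + C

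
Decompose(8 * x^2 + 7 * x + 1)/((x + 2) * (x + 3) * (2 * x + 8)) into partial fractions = 101/(4*(x + 4)) - 26/(x + 3) + 19/(4*(x + 2))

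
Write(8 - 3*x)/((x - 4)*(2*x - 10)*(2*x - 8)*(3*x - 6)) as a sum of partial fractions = -1/(72*(x - 2)) + 5/(24*(x - 4)) + 1/(6*(x - 4)^2) - 7/(36*(x - 5))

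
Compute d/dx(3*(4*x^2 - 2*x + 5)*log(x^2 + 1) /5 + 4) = (24*x^3*log(x^2 + 1) + 24*x^3 - 6*x^2*log(x^2 + 1) - 12*x^2 + 24*x*log(x^2 + 1) + 30*x - 6*log(x^2 + 1))/(5*x^2 + 5)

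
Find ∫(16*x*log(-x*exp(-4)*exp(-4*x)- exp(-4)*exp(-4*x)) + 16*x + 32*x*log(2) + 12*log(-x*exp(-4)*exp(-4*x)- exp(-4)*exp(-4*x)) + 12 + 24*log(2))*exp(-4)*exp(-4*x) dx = -4*(x + 1)*exp(-4*x - 4)*log(-4*(x + 1)*exp(-4*x - 4)) + C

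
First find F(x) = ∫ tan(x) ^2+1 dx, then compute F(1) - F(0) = tan(1)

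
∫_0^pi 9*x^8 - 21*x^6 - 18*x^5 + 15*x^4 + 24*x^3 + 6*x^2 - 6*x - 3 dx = 1 + (-pi - 1 + pi^3)^3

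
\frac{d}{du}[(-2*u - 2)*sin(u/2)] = -u*cos(u/2) - 2*sin(u/2) - cos(u/2)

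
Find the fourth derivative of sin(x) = sin(x)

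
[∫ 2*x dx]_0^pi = pi^2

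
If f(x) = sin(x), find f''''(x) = sin(x)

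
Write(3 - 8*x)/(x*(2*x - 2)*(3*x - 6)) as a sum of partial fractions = 5/(6*(x - 1)) - 13/(12*(x - 2)) + 1/(4*x)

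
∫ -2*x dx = -x^2 + C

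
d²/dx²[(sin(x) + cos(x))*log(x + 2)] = (-sqrt(2)*x^2*log(x + 2)*sin(x + pi/4) - 4*sqrt(2)*x*log(x + 2)*sin(x + pi/4) + 2*sqrt(2)*x*cos(x + pi/4) - 4*sqrt(2)*log(x + 2)*sin(x + pi/4) - 5*sin(x) + 3*cos(x))/(x^2 + 4*x + 4)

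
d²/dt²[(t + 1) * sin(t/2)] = -t*sin(t/2)/4 - sin(t/2)/4 + cos(t/2)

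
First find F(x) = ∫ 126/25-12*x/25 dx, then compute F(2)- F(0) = 228/25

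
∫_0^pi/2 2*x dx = pi^2/4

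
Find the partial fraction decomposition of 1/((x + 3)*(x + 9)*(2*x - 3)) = 4/(189*(2*x - 3)) + 1/(126*(x + 9)) - 1/(54*(x + 3))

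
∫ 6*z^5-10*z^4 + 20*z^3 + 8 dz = z^6 - 2*z^5 + 5*z^4 + 8*z + C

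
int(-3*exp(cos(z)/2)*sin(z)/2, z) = 3*exp(cos(z)/2) + C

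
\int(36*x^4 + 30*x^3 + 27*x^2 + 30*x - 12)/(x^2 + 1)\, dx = 12*x^3 + 15*x^2 - 9*x + 3*acot(x) + C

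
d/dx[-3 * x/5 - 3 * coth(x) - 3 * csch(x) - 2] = 3*(-sinh(x)^2 + 5*cosh(x) + 5)/(5*sinh(x)^2)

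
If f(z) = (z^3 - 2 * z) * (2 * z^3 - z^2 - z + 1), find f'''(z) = 240*z^3 - 60*z^2 - 120*z + 18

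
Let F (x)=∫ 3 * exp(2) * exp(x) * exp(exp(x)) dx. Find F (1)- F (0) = -3*exp(3) + 3*exp(2 + E)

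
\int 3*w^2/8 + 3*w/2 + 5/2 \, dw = w^3/8 + 3*w^2/4 + 5*w/2 + C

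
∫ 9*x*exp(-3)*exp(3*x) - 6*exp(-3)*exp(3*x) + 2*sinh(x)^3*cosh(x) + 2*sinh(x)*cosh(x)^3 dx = 3*(x - 1)*exp(3*x - 3) + cosh(4*x)/8 + C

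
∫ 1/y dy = log(y) + C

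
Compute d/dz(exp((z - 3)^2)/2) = z*exp(z^2 - 6*z + 9) - 3*exp(z^2 - 6*z + 9)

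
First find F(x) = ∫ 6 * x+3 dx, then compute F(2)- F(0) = 18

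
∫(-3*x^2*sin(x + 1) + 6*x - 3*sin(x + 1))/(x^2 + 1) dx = 3*log(x^2 + 1) + 3*cos(x + 1) + C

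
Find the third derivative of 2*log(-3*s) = 4/s^3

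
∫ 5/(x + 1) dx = 5*log(x + 1) + C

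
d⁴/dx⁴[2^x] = 2^x*log(2)^4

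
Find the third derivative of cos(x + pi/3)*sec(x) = (6*sin(x)^3*cos(x + pi/3)/cos(x) - 6*sin(x)^2*sin(x + pi/3) + sin(x) - 2*sin(x + pi/3))/cos(x)^3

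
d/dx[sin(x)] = cos(x)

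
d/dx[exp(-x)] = -exp(-x)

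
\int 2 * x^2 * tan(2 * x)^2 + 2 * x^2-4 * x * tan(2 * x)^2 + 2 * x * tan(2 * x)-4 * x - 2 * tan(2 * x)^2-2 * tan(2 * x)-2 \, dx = ((x - 1)^2 - 2)*tan(2*x) + C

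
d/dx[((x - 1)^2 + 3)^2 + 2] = 4*x^3 - 12*x^2 + 24*x - 16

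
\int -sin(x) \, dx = cos(x) + C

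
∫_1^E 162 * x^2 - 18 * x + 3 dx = -9*exp(2) - 48 + 3*E + 54*exp(3)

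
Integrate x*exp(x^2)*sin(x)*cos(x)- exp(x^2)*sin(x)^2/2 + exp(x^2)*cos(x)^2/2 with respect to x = exp(x^2)*sin(2*x)/4 + C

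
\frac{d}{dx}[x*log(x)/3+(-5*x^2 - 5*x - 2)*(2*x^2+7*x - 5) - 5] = -40*x^3 - 135*x^2 - 28*x + log(x)/3 + 34/3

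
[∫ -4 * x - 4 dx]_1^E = 8 - 2*(1 + E)^2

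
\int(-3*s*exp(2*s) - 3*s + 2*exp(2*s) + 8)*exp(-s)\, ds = -2*(3*s - 5)*sinh(s) + C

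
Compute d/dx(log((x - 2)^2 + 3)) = (2*x - 4)/(x^2 - 4*x + 7)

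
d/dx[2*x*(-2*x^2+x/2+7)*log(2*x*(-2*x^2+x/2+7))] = -12*x^2*log(-2*x^3 + x^2/2 + 7*x) - 12*x^2 - 12*x^2*log(2) + 2*x*log(-2*x^3 + x^2/2 + 7*x) + 2*x*log(2) + 2*x + 14*log(-2*x^3 + x^2/2 + 7*x) + 14*log(2) + 14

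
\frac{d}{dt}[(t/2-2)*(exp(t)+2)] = t*exp(t)/2 - 3*exp(t)/2 + 1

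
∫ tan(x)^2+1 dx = tan(x) + C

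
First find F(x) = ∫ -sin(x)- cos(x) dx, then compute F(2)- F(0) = -1 - sin(2) + cos(2)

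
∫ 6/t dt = 6*log(t) + C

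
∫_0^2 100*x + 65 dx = 330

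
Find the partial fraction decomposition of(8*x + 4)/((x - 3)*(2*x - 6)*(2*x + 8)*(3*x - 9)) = 1/(147*(x + 4)) - 1/(147*(x - 3)) + 1/(21*(x - 3)^2) + 1/(3*(x - 3)^3)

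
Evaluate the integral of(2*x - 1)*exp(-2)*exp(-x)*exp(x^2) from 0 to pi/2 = -exp(-2) + exp(-2 - pi/2 + pi^2/4)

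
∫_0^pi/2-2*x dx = -pi^2/4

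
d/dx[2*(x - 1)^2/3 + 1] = 4*x/3 - 4/3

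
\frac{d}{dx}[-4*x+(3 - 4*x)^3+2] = -192*x^2 + 288*x - 112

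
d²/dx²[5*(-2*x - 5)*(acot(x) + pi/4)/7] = (20 - 50*x)/(7*x^4 + 14*x^2 + 7)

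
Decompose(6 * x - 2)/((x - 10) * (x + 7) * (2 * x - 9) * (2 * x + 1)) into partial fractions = -2/(273*(2*x + 1)) - 10/(253*(2*x - 9)) + 44/(5083*(x + 7)) + 58/(3927*(x - 10))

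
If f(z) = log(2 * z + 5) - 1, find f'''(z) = 16/(8*z^3 + 60*z^2 + 150*z + 125)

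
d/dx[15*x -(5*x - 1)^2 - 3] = 25 - 50*x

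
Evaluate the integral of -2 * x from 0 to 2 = -4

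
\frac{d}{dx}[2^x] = 2^x*log(2)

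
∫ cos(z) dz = sin(z) + C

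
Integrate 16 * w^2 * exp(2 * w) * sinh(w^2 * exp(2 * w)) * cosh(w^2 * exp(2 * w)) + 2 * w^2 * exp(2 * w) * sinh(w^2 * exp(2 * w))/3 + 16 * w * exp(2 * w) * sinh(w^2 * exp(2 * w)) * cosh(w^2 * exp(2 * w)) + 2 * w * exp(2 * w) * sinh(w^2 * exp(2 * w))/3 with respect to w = (12*cosh(w^2*exp(2*w)) + 1)*cosh(w^2*exp(2*w))/3 + C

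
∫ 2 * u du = u^2 + C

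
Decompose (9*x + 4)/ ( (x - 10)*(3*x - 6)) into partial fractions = -11/(12*(x - 2)) + 47/(12*(x - 10))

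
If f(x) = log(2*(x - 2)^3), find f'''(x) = 6/(x^3 - 6*x^2 + 12*x - 8)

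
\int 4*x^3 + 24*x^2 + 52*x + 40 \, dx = x^4 + 8*x^3 + 26*x^2 + 40*x + C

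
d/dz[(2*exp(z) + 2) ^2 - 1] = 8*exp(2*z) + 8*exp(z)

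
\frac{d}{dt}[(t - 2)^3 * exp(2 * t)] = 2*t^3*exp(2*t) - 9*t^2*exp(2*t) + 12*t*exp(2*t) - 4*exp(2*t)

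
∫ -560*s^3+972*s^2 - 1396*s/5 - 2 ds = -140*s^4 + 324*s^3 - 698*s^2/5 - 2*s + C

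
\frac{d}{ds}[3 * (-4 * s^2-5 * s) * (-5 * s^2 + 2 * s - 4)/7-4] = 240*s^3/7 + 153*s^2/7 + 36*s/7 + 60/7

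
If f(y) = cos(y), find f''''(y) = cos(y)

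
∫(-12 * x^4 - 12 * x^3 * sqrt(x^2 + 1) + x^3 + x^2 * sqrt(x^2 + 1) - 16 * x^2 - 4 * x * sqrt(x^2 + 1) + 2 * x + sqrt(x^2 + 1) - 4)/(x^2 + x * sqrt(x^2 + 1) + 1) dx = -4*x^3 + x^2/2 - 4*x + log(x + sqrt(x^2 + 1)) + C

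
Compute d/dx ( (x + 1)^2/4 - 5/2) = x/2 + 1/2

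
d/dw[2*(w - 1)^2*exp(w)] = 2*w^2*exp(w) - 2*exp(w)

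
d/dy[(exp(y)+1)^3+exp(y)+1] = 3*exp(3*y) + 6*exp(2*y) + 4*exp(y)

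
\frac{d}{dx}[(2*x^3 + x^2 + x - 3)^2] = 24*x^5 + 20*x^4 + 20*x^3 - 30*x^2 - 10*x - 6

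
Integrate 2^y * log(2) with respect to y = 2^y + C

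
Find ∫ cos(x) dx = sin(x) + C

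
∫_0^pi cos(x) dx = 0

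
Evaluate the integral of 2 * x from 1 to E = -1 + exp(2)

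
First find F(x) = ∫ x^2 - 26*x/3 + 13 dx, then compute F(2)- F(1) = 7/3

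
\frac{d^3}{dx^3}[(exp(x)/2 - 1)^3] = 27*exp(3*x)/8 - 6*exp(2*x) + 3*exp(x)/2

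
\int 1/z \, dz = log(-3*z) + C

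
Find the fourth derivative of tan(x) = 24*tan(x)^5 + 40*tan(x)^3 + 16*tan(x)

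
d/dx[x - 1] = 1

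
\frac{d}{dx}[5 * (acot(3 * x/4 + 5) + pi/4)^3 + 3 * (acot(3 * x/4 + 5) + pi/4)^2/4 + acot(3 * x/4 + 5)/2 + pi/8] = (-720*acot(3*x/4 + 5)^2 - 360*pi*acot(3*x/4 + 5) - 72*acot(3*x/4 + 5) - 45*pi^2 - 18*pi - 24)/(36*x^2 + 480*x + 1664)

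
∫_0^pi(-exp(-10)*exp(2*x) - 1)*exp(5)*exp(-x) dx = -exp(5) - exp(-5 + pi) + exp(-5) + exp(5 - pi)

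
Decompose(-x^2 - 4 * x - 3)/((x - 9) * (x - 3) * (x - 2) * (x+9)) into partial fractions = 2/(99*(x + 9)) - 15/(77*(x - 2)) + 1/(3*(x - 3)) - 10/(63*(x - 9))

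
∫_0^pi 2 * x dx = pi^2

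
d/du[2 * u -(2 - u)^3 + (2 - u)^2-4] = 3*u^2 - 10*u + 10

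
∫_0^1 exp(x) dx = -1 + E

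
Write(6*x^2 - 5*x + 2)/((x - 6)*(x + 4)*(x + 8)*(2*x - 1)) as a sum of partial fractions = -8/(1683*(2*x - 1)) - 213/(476*(x + 8)) + 59/(180*(x + 4)) + 47/(385*(x - 6))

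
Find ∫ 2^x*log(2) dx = 2^x + C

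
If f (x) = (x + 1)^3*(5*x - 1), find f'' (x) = 60*x^2 + 84*x + 24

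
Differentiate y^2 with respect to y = 2*y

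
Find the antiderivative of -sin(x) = cos(x) + C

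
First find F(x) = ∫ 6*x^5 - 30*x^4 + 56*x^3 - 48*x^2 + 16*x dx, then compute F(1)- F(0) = 1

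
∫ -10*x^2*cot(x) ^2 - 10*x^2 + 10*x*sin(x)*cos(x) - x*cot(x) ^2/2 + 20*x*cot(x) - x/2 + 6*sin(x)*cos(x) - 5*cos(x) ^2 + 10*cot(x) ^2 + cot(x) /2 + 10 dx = (-5*x - 3)*cos(x)^2 + (10*x^2 + x/2 - 10)*cot(x) + C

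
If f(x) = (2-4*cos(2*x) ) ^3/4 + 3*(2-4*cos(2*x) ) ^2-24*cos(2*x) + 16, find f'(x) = 48*(16*sin(x)^4 + 8*sin(x)^2 - 1)*sin(x)*cos(x)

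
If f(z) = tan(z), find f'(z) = cos(z)^(-2)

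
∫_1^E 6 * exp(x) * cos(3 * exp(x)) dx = -2*sin(3*E) + 2*sin(3*exp(E))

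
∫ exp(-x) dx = -exp(-x) + C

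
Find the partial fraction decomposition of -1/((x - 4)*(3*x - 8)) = 3/(4*(3*x - 8)) - 1/(4*(x - 4))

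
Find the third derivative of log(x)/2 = x^(-3)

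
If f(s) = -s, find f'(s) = -1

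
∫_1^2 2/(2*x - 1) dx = -log(2) + log(6)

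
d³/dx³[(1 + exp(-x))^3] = (-3*exp(2*x) - 24*exp(x) - 27)*exp(-3*x)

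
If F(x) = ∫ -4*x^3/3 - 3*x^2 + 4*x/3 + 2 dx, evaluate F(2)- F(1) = -8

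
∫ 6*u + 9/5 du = 3*u^2 + 9*u/5 + C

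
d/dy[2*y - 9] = 2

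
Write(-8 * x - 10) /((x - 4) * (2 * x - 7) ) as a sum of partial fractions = 76/(2*x - 7) - 42/(x - 4)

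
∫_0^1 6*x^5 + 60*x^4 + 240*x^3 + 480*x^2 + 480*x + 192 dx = 665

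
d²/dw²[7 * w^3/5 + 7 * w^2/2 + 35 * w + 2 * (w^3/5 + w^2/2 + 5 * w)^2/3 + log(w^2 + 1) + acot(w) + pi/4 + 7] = (12*w^8 + 40*w^7 + 294*w^6 + 506*w^5 + 1157*w^4 + 892*w^3 + 1450*w^2 + 456*w + 635)/(15*w^4 + 30*w^2 + 15)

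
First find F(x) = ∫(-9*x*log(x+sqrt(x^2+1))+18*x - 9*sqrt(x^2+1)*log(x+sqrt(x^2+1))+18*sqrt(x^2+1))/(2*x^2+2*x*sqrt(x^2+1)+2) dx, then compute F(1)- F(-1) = -9*log(1 + sqrt(2))^2/4 + 9*log(-1 + sqrt(2))^2/4 - 9*log(-1 + sqrt(2)) + 9*log(1 + sqrt(2))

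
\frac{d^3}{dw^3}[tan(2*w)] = 48*tan(2*w)^4 + 64*tan(2*w)^2 + 16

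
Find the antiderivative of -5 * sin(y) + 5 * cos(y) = 5*sqrt(2)*sin(y + pi/4) + C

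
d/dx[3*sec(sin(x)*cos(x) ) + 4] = 3*(-sin(2*x - sin(2*x)/2) + sin(2*x + sin(2*x)/2))/(cos(sin(2*x)) + 1)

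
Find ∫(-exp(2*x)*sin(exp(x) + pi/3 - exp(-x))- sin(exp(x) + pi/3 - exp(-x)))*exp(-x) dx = cos(2*sinh(x) + pi/3) + C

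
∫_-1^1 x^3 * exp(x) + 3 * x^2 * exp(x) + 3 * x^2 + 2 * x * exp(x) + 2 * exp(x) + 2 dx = 3*exp(-1) + 6 + 3*E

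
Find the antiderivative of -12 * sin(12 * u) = cos(12*u) + C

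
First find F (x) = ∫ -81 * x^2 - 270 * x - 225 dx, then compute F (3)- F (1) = -2232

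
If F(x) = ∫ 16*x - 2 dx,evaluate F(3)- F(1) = 60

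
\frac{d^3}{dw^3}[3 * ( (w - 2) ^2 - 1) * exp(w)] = 3*w^2*exp(w) + 6*w*exp(w) - 9*exp(w)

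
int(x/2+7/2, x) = x^2/4 + 7*x/2 + C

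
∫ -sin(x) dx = cos(x) + C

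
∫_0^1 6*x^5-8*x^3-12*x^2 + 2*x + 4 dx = 0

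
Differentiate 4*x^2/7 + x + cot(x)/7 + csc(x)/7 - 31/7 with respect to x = 8*x/7 - cot(x)^2/7 - cot(x)*csc(x)/7 + 6/7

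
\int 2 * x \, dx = x^2 + C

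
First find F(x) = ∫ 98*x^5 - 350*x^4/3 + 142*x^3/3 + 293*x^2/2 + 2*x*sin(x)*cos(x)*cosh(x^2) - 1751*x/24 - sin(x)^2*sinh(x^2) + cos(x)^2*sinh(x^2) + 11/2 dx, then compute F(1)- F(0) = sin(2)*sinh(1)/2 + 363/16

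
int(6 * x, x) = 3*x^2 + C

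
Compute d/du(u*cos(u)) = -u*sin(u) + cos(u)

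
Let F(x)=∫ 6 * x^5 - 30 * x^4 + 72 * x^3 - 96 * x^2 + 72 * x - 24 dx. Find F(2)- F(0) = 0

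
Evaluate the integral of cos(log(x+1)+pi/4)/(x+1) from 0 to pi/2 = -sqrt(2)/2 + sin(pi/4 + log(1 + pi/2))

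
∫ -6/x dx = -6*log(x) + C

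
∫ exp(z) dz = exp(z) + C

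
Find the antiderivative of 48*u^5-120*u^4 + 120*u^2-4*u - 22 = 8*u^6 - 24*u^5 + 40*u^3 - 2*u^2 - 22*u + C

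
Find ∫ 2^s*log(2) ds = 2^s + C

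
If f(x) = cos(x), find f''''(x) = cos(x)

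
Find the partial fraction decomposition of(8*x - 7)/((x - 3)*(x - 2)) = -9/(x - 2) + 17/(x - 3)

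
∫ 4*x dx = 2*x^2 + C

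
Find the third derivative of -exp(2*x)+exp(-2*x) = (-8*exp(4*x) - 8)*exp(-2*x)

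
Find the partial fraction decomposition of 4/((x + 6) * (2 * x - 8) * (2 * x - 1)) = -8/(91*(2*x - 1)) + 1/(65*(x + 6)) + 1/(35*(x - 4))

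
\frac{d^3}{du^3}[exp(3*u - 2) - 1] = 27*exp(3*u - 2)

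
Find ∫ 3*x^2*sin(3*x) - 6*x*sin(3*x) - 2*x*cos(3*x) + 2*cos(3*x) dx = x*(2 - x)*cos(3*x) + C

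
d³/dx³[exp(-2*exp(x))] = (-8*exp(3*x) + 12*exp(2*x) - 2*exp(x))*exp(-2*exp(x))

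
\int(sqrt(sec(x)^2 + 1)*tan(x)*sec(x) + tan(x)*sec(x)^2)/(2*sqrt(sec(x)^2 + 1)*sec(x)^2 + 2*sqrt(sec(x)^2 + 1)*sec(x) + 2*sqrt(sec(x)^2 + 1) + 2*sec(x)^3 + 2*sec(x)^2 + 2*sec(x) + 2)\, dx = (sqrt(sec(x)^2 + 1) + sec(x))/(sqrt(sec(x)^2 + 1) + sec(x) + 1) + C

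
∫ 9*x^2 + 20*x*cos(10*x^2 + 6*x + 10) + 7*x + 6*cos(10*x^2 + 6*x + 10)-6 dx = 3*x^3 + 7*x^2/2 - 6*x + sin(10*x^2 + 6*x + 10) + C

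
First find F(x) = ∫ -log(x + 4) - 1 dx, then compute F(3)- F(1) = -7*log(7) + 5*log(5)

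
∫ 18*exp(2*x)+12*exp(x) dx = (3*exp(x) + 2)^2 + C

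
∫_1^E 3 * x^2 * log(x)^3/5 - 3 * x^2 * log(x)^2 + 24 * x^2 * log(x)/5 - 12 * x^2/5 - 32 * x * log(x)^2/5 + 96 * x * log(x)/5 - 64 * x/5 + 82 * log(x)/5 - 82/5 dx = -2*(-E - 2)^2 + (-E - 2)^3/5 - 6*E + 284/5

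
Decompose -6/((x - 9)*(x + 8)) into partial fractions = 6/(17*(x + 8)) - 6/(17*(x - 9))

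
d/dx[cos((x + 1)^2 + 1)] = -2*(x + 1)*sin(x^2 + 2*x + 2)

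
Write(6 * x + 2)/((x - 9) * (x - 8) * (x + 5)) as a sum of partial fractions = -2/(13*(x + 5)) - 50/(13*(x - 8)) + 4/(x - 9)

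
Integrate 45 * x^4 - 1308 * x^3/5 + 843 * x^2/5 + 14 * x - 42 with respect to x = 9*x^5 - 327*x^4/5 + 281*x^3/5 + 7*x^2 - 42*x + C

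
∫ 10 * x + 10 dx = 5*x^2 + 10*x + C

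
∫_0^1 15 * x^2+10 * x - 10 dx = 0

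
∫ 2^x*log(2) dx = 2^x + C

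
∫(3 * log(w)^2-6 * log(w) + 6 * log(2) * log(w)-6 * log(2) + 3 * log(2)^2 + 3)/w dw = (log(2*w) - 1)^3 + C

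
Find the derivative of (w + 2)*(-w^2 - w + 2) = -3*w^2 - 6*w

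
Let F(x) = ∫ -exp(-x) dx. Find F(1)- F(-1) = -E + exp(-1)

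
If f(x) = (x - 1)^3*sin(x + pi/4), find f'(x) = (x - 1)^2*(x*cos(x + pi/4) + 2*sqrt(2)*sin(x) + sqrt(2)*cos(x))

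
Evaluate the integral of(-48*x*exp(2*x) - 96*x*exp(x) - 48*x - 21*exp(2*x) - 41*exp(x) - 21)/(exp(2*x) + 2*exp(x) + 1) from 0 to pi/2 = -6*pi^2 - 21*pi/2 - 1/2 + exp(pi/2)/(1 + exp(pi/2))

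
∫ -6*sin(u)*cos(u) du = -3*sin(u)^2 + C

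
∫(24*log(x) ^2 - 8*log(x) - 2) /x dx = 2*(4*log(x)^2 - 2*log(x) - 1)*log(x) + C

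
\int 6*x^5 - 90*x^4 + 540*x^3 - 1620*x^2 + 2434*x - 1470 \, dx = x^6 - 18*x^5 + 135*x^4 - 540*x^3 + 1217*x^2 - 1470*x + C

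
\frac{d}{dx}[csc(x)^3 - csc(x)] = (1 - 3/sin(x)^2)*cos(x)/sin(x)^2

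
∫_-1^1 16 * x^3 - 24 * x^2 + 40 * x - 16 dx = -48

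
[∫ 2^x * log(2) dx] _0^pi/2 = -1 + 2^(pi/2)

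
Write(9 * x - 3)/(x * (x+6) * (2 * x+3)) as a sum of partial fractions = 22/(9*(2*x + 3)) - 19/(18*(x + 6)) - 1/(6*x)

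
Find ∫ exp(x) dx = exp(x) + C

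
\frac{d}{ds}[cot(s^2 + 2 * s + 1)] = -2*(s + 1)/sin(s^2 + 2*s + 1)^2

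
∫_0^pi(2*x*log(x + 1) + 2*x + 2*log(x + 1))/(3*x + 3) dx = 2*pi*log(1 + pi)/3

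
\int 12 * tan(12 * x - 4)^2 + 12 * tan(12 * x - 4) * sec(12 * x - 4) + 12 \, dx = tan(12*x - 4) + sec(12*x - 4) + C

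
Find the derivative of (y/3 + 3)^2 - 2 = 2*y/9 + 2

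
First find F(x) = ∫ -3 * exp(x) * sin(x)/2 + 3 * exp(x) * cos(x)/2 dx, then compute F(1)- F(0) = -3/2 + 3*E*cos(1)/2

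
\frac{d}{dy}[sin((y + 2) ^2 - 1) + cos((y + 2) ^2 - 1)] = -2*y*sin(y^2 + 4*y + 3) + 2*y*cos(y^2 + 4*y + 3) - 4*sin(y^2 + 4*y + 3) + 4*cos(y^2 + 4*y + 3)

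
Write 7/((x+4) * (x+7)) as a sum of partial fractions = -7/(3*(x + 7)) + 7/(3*(x + 4))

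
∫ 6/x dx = 6*log(x) + C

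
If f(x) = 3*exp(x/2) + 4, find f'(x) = 3*exp(x/2)/2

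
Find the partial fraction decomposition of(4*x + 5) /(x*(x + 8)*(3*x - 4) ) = 93/(112*(3*x - 4)) - 27/(224*(x + 8)) - 5/(32*x)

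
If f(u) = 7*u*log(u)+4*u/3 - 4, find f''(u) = 7/u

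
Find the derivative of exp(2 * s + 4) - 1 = 2*exp(2*s + 4)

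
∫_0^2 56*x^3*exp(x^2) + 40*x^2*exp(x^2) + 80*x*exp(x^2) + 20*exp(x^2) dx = -12 + 164*exp(4)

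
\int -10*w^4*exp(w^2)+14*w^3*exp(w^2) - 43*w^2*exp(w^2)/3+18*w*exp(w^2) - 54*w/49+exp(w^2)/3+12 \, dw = 12*w/7 - 3*(3*w - 28)^2/49 + (-15*w^3 + 21*w^2 + w + 6)*exp(w^2)/3 + C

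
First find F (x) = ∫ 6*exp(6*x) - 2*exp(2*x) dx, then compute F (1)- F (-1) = -exp(2) - exp(-6) + exp(-2) + exp(6)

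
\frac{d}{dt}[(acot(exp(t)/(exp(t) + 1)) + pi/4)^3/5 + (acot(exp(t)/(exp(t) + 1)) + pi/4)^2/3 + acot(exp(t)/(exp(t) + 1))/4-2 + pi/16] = (-144*exp(t)*acot(exp(t)/(exp(t) + 1))^2 - 72*pi*exp(t)*acot(exp(t)/(exp(t) + 1)) - 160*exp(t)*acot(exp(t)/(exp(t) + 1)) - 40*pi*exp(t) - 9*pi^2*exp(t) - 60*exp(t))/(480*exp(2*t) + 480*exp(t) + 240)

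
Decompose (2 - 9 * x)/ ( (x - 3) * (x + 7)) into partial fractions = -13/(2*(x + 7)) - 5/(2*(x - 3))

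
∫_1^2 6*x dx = 9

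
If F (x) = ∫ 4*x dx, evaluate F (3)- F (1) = 16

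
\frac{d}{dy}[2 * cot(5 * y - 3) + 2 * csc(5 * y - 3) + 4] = -10*cot(5*y - 3)^2 - 10*cot(5*y - 3)*csc(5*y - 3) - 10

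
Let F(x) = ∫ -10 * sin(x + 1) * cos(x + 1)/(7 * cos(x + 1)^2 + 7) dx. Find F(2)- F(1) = -5*log(cos(2)^2 + 1)/7 + 5*log(cos(3)^2 + 1)/7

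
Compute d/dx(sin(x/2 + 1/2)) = cos((x + 1)/2)/2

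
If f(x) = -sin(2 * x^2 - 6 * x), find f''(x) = 16*x^2*sin(2*x*(x - 3)) - 48*x*sin(2*x*(x - 3)) + 36*sin(2*x*(x - 3)) - 4*cos(2*x*(x - 3))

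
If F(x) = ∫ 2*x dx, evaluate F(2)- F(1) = 3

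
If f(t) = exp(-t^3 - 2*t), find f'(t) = (-3*t^2 - 2)*exp(-t^3 - 2*t)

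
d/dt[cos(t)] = -sin(t)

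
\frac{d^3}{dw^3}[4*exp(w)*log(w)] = (4*w^3*exp(w)*log(w) + 12*w^2*exp(w) - 12*w*exp(w) + 8*exp(w))/w^3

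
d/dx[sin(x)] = cos(x)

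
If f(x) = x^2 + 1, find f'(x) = 2*x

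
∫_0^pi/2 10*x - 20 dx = -20 + 5*(-2 + pi/2)^2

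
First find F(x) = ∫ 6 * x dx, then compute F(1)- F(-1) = 0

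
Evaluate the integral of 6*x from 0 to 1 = 3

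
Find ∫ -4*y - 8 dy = -2*y^2 - 8*y + C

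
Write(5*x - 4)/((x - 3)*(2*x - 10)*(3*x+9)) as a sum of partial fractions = -19/(288*(x + 3)) - 11/(72*(x - 3)) + 7/(32*(x - 5))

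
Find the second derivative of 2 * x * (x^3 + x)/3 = 8*x^2 + 4/3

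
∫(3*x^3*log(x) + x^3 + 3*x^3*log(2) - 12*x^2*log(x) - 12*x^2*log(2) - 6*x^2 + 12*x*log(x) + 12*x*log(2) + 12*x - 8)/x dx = (x - 2)^3*log(2*x) + C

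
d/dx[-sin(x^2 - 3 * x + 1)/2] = (3/2 - x)*cos(x^2 - 3*x + 1)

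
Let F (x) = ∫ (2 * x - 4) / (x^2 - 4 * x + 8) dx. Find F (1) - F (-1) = -log(13) + log(5)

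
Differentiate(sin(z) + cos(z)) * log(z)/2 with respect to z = sqrt(2)*(z*log(z)*cos(z + pi/4) + sin(z + pi/4))/(2*z)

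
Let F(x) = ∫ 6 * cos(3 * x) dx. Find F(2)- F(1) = 2*sin(6) - 2*sin(3)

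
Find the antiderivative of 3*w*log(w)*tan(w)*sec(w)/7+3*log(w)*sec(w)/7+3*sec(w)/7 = 3*w*log(w)*sec(w)/7 + C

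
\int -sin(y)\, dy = cos(y) + C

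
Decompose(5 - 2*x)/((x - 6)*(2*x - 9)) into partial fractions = 8/(3*(2*x - 9)) - 7/(3*(x - 6))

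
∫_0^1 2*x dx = 1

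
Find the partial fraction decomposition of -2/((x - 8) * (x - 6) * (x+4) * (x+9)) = 2/(1275*(x + 9)) - 1/(300*(x + 4)) + 1/(150*(x - 6)) - 1/(204*(x - 8))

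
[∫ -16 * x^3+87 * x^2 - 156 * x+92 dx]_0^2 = 40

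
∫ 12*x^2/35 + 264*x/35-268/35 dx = 4*x^3/35 + 132*x^2/35 - 268*x/35 + C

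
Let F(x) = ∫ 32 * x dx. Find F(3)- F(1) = 128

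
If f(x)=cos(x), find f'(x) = -sin(x)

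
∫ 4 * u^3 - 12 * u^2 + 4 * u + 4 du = u^4 - 4*u^3 + 2*u^2 + 4*u + C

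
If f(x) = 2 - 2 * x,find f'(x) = -2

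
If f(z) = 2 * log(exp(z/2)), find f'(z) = 1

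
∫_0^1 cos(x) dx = sin(1)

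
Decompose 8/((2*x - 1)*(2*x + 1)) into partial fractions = -4/(2*x + 1) + 4/(2*x - 1)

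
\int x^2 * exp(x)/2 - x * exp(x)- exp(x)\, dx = ((x - 2)^2 - 2)*exp(x)/2 + C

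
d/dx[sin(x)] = cos(x)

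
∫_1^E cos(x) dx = -sin(1) + sin(E)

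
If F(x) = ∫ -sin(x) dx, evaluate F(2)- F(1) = -cos(1) + cos(2)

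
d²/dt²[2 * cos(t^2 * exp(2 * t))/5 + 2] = -4*(2*t^4*exp(2*t)*cos(t^2*exp(2*t)) + 4*t^3*exp(2*t)*cos(t^2*exp(2*t)) + 2*t^2*exp(2*t)*cos(t^2*exp(2*t)) + 2*t^2*sin(t^2*exp(2*t)) + 4*t*sin(t^2*exp(2*t)) + sin(t^2*exp(2*t)))*exp(2*t)/5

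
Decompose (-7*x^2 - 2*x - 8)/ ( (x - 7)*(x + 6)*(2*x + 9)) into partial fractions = 563/(69*(2*x + 9)) - 248/(39*(x + 6)) - 365/(299*(x - 7))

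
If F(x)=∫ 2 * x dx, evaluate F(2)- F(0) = 4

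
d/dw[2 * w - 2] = 2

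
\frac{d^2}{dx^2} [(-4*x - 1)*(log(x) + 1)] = (1 - 4*x)/x^2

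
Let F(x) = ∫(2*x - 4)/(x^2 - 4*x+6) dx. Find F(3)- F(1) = 0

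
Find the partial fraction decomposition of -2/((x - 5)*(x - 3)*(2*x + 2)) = -1/(24*(x + 1)) + 1/(8*(x - 3)) - 1/(12*(x - 5))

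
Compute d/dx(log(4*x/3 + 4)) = 1/(x + 3)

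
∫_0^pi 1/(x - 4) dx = -log(4) + log(4 - pi)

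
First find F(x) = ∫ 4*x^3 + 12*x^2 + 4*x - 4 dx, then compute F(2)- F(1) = 45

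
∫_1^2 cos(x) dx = -sin(1) + sin(2)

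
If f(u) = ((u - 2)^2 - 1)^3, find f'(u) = 6*u^5 - 60*u^4 + 228*u^3 - 408*u^2 + 342*u - 108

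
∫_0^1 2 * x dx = 1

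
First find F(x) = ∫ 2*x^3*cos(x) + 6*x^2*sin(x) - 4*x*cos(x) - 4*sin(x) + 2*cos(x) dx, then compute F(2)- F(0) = 10*sin(2)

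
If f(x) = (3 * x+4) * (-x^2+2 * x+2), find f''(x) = 4 - 18*x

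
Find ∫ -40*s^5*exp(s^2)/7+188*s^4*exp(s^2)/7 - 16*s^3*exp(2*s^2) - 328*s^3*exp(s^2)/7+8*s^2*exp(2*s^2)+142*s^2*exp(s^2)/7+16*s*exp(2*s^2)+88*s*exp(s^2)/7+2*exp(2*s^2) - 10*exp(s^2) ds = 2*(-2*s^2 + s + 3)*(5*s^2 - 21*s + 7*exp(s^2) + 28)*exp(s^2)/7 + C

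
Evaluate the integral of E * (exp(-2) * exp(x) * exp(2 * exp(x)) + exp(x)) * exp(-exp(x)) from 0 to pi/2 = -exp(1 - exp(pi/2)) + exp(-1 + exp(pi/2))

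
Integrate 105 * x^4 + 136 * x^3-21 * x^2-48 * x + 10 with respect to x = 21*x^5 + 34*x^4 - 7*x^3 - 24*x^2 + 10*x + C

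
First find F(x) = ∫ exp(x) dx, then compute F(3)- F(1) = -E + exp(3)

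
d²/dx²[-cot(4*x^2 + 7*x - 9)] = 2*(-64*x^2*cos(4*x^2 + 7*x - 9)/sin(4*x^2 + 7*x - 9) - 112*x*cos(4*x^2 + 7*x - 9)/sin(4*x^2 + 7*x - 9) + 4 - 49*cos(4*x^2 + 7*x - 9)/sin(4*x^2 + 7*x - 9))/sin(4*x^2 + 7*x - 9)^2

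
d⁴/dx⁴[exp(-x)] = exp(-x)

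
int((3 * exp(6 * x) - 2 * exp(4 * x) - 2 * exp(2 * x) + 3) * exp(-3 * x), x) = 8*sinh(x)^3 + 2*sinh(x) + C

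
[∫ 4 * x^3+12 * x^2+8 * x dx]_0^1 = 9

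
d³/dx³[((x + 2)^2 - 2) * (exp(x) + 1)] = x^2*exp(x) + 10*x*exp(x) + 20*exp(x)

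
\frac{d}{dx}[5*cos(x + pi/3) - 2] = -5*sin(x + pi/3)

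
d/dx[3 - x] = -1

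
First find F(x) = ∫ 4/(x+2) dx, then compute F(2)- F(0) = 4*log(2)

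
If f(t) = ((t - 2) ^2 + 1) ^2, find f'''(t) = 24*t - 48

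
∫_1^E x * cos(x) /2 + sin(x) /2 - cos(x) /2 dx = (-1 + E)*sin(E)/2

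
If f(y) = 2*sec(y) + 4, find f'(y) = 2*tan(y)*sec(y)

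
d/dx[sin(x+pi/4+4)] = cos(x + pi/4 + 4)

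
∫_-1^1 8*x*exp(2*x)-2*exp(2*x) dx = 7*exp(-2) + exp(2)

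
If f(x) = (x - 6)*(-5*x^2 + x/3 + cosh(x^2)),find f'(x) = 2*x^2*sinh(x^2) - 15*x^2 - 12*x*sinh(x^2) + 182*x/3 + cosh(x^2) - 2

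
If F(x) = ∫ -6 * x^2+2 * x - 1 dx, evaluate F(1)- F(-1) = -6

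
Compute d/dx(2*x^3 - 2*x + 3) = 6*x^2 - 2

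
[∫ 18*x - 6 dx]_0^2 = 24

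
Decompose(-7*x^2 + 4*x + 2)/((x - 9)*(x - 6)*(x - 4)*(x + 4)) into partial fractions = 63/(520*(x + 4)) - 47/(40*(x - 4)) + 113/(30*(x - 6)) - 529/(195*(x - 9))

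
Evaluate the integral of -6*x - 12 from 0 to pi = 12 - 3*(2 + pi)^2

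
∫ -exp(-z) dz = exp(-z) + C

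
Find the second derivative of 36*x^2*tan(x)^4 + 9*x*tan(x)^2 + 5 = 720*x^2*tan(x)^6 + 1152*x^2*tan(x)^4 + 432*x^2*tan(x)^2 + 576*x*tan(x)^5 + 54*x*tan(x)^4 + 576*x*tan(x)^3 + 72*x*tan(x)^2 + 18*x + 72*tan(x)^4 + 36*tan(x)^3 + 36*tan(x)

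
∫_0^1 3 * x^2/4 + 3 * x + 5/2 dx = 17/4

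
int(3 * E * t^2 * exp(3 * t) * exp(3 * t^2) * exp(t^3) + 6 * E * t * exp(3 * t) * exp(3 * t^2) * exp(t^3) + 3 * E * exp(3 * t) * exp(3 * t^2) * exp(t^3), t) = exp((t + 1)^3) + C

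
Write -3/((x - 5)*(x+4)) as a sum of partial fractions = 1/(3*(x + 4)) - 1/(3*(x - 5))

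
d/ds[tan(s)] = cos(s)^(-2)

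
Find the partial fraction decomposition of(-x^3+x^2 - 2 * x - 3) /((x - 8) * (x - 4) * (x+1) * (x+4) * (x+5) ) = 157/(468*(x + 5)) - 85/(288*(x + 4)) + 1/(540*(x + 1)) + 59/(1440*(x - 4)) - 467/(5616*(x - 8))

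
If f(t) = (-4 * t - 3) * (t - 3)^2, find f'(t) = -12*t^2 + 42*t - 18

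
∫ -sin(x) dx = cos(x) + C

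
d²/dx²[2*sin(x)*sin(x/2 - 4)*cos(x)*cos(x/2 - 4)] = -cos(x + 8)/4 + 9*cos(3*x - 8)/4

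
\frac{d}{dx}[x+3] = 1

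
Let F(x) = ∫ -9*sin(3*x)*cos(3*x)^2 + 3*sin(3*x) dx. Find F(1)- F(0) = cos(3)^3 - cos(3)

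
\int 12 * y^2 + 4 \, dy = 4*y^3 + 4*y + C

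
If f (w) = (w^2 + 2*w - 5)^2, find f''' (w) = 24*w + 24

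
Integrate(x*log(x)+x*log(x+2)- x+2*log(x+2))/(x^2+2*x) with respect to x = (log(x) - 1)*log(x + 2) + C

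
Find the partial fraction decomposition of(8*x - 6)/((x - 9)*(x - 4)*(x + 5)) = -23/(63*(x + 5)) - 26/(45*(x - 4)) + 33/(35*(x - 9))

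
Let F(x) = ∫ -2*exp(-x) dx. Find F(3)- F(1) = -2*exp(-1) + 2*exp(-3)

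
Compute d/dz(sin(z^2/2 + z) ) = (z + 1)*cos(z*(z/2 + 1))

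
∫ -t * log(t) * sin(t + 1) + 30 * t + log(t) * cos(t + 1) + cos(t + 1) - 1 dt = t*(15*t + log(t)*cos(t + 1) - 1) + C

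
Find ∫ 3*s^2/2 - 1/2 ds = s^3/2 - s/2 + C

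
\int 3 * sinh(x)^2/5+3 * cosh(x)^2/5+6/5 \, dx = 6*x/5 + 3*sinh(2*x)/10 + C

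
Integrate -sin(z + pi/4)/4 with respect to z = cos(z + pi/4)/4 + C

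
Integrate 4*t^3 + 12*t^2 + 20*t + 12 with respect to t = t^4 + 4*t^3 + 10*t^2 + 12*t + C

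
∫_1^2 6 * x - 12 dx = -3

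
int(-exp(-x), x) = exp(-x) + C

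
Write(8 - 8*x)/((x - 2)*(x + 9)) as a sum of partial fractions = -80/(11*(x + 9)) - 8/(11*(x - 2))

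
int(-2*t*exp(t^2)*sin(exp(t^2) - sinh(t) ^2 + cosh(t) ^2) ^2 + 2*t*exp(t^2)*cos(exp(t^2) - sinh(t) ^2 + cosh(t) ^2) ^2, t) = sin(2*exp(t^2) + 2)/2 + C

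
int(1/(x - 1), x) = log(12*x - 12) + C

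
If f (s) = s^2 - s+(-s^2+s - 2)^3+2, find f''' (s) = -120*s^3 + 180*s^2 - 216*s + 78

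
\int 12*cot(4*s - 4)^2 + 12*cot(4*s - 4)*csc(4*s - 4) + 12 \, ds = -3*cot(4*s - 4) - 3*csc(4*s - 4) + C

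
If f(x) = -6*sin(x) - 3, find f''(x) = 6*sin(x)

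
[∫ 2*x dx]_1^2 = 3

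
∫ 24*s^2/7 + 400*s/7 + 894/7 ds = 8*s^3/7 + 200*s^2/7 + 894*s/7 + C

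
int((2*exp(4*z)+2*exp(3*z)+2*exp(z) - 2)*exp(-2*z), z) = (exp(2*z) + exp(z) - 1)^2*exp(-2*z) + C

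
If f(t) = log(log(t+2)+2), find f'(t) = 1/(t*log(t + 2) + 2*t + 2*log(t + 2) + 4)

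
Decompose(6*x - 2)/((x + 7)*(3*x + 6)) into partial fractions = 44/(15*(x + 7)) - 14/(15*(x + 2))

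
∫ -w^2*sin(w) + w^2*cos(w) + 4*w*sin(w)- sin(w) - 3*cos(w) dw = sqrt(2)*((w - 1)^2 - 2)*sin(w + pi/4) + C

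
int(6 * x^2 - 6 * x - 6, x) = 2*x^3 - 3*x^2 - 6*x + C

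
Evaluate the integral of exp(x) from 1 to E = -E + exp(E)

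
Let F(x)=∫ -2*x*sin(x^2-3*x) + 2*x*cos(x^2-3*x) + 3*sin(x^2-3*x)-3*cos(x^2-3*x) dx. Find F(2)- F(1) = 0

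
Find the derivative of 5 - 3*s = -3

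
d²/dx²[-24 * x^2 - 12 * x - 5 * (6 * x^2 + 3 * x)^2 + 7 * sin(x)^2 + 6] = -2160*x^2 - 1080*x + 14*cos(2*x) - 138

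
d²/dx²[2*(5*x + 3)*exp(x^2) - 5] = 40*x^3*exp(x^2) + 24*x^2*exp(x^2) + 60*x*exp(x^2) + 12*exp(x^2)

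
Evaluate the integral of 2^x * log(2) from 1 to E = -2 + 2^E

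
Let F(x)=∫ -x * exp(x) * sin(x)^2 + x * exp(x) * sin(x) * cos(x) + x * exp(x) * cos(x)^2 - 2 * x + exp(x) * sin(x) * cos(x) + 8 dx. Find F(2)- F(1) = exp(2)*sin(4) - E*sin(2)/2 + 5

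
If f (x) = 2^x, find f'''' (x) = 2^x*log(2)^4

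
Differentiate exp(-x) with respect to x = -exp(-x)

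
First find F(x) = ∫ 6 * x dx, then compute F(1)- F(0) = 3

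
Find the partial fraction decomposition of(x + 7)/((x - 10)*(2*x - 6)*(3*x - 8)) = 87/(44*(3*x - 8)) - 5/(7*(x - 3)) + 17/(308*(x - 10))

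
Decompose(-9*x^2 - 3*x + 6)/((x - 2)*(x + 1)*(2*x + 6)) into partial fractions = -33/(10*(x + 3)) - 6/(5*(x - 2))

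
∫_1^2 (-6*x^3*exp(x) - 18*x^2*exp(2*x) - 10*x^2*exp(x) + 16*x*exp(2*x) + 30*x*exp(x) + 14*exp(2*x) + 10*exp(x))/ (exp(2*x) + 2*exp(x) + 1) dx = -12*E/(1 + E) + 8*exp(2)/(1 + exp(2))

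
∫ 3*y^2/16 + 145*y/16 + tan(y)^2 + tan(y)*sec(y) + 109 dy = y^3/16 + 145*y^2/32 + 108*y + tan(y) + sec(y) + C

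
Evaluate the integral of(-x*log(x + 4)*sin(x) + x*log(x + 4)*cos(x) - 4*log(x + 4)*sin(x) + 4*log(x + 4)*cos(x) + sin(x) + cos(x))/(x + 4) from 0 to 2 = -log(4) + (cos(2) + sin(2))*log(6)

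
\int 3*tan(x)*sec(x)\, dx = 3*sec(x) + C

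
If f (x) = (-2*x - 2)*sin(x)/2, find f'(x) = -x*cos(x) - sin(x) - cos(x)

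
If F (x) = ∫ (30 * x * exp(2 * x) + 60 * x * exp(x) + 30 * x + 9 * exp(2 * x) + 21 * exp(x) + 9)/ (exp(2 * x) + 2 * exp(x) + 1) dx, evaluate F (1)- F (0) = 3*E/(1 + E) + 45/2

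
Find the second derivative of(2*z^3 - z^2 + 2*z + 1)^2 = 120*z^4 - 80*z^3 + 108*z^2 + 4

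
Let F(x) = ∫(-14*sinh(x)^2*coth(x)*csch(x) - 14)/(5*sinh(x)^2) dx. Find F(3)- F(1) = -14*coth(1)/5 - 14*csch(1)/5 + 14*csch(3)/5 + 14*coth(3)/5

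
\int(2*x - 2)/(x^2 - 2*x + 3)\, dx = log((x - 1)^2 + 2) + C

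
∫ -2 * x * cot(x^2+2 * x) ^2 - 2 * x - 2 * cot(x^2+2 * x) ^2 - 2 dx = cot(x*(x + 2)) + C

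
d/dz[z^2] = 2*z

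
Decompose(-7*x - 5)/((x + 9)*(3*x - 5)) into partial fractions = -25/(16*(3*x - 5)) - 29/(16*(x + 9))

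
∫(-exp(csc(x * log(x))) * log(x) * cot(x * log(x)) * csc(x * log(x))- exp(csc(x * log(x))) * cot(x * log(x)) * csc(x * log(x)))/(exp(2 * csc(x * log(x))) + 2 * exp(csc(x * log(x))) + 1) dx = exp(csc(x*log(x)))/(exp(csc(x*log(x))) + 1) + C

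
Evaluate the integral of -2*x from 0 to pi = -pi^2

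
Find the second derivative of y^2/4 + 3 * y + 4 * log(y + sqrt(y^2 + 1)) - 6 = (4*y^6 + 4*y^5*sqrt(y^2 + 1) - 23*y^4 - 25*y^3*sqrt(y^2 + 1) - 18*y^2 - 5*y*sqrt(y^2 + 1) + 1)/(8*y^6 + 8*y^5*sqrt(y^2 + 1) + 18*y^4 + 14*y^3*sqrt(y^2 + 1) + 12*y^2 + 6*y*sqrt(y^2 + 1) + 2)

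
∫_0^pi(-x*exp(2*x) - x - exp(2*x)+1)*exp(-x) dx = -pi*(-exp(-pi) + exp(pi))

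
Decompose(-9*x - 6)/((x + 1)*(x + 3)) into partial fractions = -21/(2*(x + 3)) + 3/(2*(x + 1))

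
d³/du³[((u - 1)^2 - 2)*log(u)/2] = (u^2 + u - 1)/u^3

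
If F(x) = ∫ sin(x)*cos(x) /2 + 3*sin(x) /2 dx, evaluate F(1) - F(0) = -3*cos(1)/2 + sin(1)^2/4 + 3/2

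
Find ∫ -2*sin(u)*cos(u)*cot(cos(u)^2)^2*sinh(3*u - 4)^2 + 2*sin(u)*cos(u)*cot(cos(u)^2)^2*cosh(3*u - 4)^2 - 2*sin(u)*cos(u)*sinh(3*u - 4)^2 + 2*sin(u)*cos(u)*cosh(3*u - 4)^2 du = cot(cos(u)^2) + C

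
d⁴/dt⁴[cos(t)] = cos(t)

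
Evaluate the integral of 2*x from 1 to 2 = 3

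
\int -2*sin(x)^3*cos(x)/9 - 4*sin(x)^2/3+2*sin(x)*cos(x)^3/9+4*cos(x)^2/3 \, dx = 2*sin(2*x)/3 - cos(4*x)/72 + C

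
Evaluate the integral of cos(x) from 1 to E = -sin(1) + sin(E)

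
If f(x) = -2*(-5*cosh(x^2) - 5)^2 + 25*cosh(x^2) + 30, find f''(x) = -300*x^2*cosh(x^2) - 400*x^2*cosh(2*x^2) - 150*sinh(x^2) - 100*sinh(2*x^2)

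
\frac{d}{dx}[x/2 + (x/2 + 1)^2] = x/2 + 3/2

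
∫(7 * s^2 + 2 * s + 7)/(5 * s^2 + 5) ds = 7*s/5 + log(s^2 + 1)/5 + C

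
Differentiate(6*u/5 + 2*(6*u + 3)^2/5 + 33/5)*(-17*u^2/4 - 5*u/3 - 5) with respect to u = -1224*u^3/5 - 2709*u^2/10 - 2827*u/10 - 95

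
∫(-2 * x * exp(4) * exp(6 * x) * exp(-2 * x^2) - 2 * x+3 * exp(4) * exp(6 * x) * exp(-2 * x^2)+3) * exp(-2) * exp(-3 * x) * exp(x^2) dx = 2*sinh(-x^2 + 3*x + 2) + C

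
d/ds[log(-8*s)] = 1/s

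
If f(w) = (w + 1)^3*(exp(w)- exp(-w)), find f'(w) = (w^3*exp(2*w) + w^3 + 6*w^2*exp(2*w) + 9*w*exp(2*w) - 3*w + 4*exp(2*w) - 2)*exp(-w)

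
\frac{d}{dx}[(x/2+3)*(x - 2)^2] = 3*x^2/2 + 2*x - 10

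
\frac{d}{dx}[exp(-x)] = -exp(-x)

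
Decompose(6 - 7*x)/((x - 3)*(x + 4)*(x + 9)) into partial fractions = 23/(20*(x + 9)) - 34/(35*(x + 4)) - 5/(28*(x - 3))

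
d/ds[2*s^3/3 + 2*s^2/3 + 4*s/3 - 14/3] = 2*s^2 + 4*s/3 + 4/3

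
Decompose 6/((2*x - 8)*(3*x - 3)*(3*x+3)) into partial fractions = 1/(30*(x + 1)) - 1/(18*(x - 1)) + 1/(45*(x - 4))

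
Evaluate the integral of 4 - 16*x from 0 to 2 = -24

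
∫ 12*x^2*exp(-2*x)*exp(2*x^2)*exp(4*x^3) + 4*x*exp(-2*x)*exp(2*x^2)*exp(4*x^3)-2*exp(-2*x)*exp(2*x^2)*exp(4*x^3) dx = exp(2*x*(2*x^2 + x - 1)) + C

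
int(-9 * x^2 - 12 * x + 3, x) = -3*x^3 - 6*x^2 + 3*x + C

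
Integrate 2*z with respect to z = z^2 + C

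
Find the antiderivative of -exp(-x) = exp(-x) + C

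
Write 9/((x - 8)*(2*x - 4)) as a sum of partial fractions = -3/(4*(x - 2)) + 3/(4*(x - 8))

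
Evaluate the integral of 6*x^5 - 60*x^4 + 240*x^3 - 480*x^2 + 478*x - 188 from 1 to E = -(-2 + E)^2 + (-2 + E)^6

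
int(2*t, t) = t^2 + C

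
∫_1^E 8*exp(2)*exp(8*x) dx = -exp(10) + exp(2 + 8*E)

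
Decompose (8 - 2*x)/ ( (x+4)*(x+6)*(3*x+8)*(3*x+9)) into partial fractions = 3/(3*x + 8) - 1/(9*(x + 6)) + 2/(3*(x + 4)) - 14/(9*(x + 3))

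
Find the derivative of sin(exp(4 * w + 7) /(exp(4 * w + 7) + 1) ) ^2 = 4*exp(4*w + 7)*sin(2*exp(7)*exp(4*w)/(exp(7)*exp(4*w) + 1))/(exp(14)*exp(8*w) + 2*exp(7)*exp(4*w) + 1)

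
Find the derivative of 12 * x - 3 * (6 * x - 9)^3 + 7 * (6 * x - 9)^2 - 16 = -1944*x^2 + 6336*x - 5118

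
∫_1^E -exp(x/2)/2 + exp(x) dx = -exp(E/2) - E + exp(1/2) + exp(E)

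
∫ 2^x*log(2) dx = 2^x + C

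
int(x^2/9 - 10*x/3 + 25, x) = x^3/27 - 5*x^2/3 + 25*x + C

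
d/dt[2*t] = 2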